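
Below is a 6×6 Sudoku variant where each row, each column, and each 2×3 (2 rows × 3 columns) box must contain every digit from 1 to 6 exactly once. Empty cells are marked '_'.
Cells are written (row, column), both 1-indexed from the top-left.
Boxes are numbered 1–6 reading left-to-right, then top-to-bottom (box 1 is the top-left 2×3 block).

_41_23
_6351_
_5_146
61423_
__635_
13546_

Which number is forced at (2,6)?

4

Row 2 already contains {1, 3, 5, 6}.
Column 6 already contains {3, 6}.
Its 2×3 block (box 2) already contains {1, 2, 3, 5}.
The only value from 1–6 not eliminated is 4, so (2,6) = 4.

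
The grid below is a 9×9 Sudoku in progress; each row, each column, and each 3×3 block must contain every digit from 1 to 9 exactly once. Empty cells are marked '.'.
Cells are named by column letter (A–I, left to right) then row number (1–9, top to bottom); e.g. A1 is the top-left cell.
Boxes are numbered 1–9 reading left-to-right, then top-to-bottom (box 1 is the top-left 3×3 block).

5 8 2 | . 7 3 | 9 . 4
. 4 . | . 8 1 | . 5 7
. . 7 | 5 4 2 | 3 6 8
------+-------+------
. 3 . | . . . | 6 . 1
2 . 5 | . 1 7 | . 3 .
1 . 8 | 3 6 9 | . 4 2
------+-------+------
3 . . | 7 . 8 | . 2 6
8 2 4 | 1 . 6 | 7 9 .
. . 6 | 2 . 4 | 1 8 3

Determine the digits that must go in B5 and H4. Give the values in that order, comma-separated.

6,7

For B5:
  Consider where 6 can go in box 4.
  A4 is out (row 4 already has a 6).
  C4 is out (row 4 already has a 6).
  B6 is out (row 6 already has a 6).
  So the only cell in box 4 that can hold 6 is B5.
  So B5 = 6.
For H4:
  Row 4 already contains {1, 3, 6}.
  Column H already contains {2, 3, 4, 5, 6, 8, 9}.
  Its 3×3 block (box 6) already contains {1, 2, 3, 4, 6}.
  The only value from 1–9 not eliminated is 7, so H4 = 7.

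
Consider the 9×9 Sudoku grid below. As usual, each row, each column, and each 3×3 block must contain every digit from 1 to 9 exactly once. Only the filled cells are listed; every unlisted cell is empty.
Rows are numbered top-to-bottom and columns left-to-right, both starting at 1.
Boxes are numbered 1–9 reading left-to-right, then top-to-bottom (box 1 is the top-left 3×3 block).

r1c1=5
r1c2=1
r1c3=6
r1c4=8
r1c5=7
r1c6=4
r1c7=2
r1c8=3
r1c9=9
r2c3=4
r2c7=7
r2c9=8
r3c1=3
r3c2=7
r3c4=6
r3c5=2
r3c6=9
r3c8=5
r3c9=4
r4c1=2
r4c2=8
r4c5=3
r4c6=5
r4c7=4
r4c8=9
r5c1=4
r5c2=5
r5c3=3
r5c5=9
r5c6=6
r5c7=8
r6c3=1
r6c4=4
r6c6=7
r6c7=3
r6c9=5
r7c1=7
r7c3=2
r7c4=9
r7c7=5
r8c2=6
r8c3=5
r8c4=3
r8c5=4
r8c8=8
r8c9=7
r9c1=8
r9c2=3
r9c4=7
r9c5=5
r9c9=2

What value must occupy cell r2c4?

5

Cell r2c4 itself could take any of {1, 5} by direct elimination.
Consider where 5 can go in row 2.
r2c1 is out (column 1 already has a 5).
r2c2 is out (column 2 already has a 5).
r2c5 is out (column 5 already has a 5).
r2c6 is out (column 6 already has a 5).
r2c8 is out (column 8 already has a 5).
So the only cell in row 2 that can hold 5 is r2c4.
Therefore r2c4 = 5.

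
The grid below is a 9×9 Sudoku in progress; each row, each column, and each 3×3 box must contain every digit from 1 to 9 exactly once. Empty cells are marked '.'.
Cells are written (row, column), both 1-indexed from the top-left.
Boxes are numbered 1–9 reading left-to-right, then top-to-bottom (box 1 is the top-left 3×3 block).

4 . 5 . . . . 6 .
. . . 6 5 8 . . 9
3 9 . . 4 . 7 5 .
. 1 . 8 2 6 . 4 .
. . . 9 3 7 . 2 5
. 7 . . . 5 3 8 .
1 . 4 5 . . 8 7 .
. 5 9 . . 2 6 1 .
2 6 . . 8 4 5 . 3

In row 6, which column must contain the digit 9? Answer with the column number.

Consider where 9 can go in row 6.
(6,3) is out (column 3 already has a 9).
(6,4) is out (column 4 already has a 9).
(6,5) is out (box 5 already has a 9).
(6,9) is out (column 9 already has a 9).
So the only cell in row 6 that can hold 9 is (6,1).
That is column 1.

1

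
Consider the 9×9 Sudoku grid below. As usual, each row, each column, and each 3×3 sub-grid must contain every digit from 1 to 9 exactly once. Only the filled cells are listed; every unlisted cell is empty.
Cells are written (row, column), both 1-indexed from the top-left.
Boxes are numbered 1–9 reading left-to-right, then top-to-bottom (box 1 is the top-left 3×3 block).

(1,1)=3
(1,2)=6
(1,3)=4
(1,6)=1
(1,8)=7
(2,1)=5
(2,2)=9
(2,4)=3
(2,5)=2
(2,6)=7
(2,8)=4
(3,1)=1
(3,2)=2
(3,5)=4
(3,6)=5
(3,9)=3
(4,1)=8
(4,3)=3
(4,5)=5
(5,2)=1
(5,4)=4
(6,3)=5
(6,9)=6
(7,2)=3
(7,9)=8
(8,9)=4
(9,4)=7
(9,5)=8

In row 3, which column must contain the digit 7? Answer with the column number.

3

Consider where 7 can go in row 3.
(3,4) is out (column 4 already has a 7).
(3,7) is out (box 3 already has a 7).
(3,8) is out (column 8 already has a 7).
So the only cell in row 3 that can hold 7 is (3,3).
That is column 3.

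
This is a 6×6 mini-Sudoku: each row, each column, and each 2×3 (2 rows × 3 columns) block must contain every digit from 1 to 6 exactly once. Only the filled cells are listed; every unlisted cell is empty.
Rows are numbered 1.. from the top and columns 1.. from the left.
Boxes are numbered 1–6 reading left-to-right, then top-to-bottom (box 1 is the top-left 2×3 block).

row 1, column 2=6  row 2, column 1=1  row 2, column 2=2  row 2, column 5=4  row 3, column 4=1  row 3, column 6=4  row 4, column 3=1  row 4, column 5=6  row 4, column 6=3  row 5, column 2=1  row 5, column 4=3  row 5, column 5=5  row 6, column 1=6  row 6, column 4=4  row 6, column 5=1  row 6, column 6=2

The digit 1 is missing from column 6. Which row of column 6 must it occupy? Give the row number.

1

Consider where 1 can go in column 6.
row 2, column 6 is out (row 2 already has a 1).
row 5, column 6 is out (row 5 already has a 1).
So the only cell in column 6 that can hold 1 is row 1, column 6.
That is row 1.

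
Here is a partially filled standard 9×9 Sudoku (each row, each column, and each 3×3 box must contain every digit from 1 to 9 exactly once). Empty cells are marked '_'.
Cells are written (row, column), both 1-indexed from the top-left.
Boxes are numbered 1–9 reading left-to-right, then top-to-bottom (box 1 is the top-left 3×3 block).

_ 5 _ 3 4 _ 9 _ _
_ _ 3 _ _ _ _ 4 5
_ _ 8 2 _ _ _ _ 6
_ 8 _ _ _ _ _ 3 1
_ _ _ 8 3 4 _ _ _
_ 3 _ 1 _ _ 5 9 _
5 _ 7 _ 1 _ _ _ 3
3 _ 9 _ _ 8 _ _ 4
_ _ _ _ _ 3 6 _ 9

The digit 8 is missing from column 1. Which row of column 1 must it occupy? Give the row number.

9

Consider where 8 can go in column 1.
(1,1) is out (box 1 already has a 8). (2,1) is out (box 1 already has a 8). (3,1) is out (row 3 already has a 8). (4,1) is out (row 4 already has a 8). The remaining empty cells in column 1 are similarly blocked.
So the only cell in column 1 that can hold 8 is (9,1).
That is row 9.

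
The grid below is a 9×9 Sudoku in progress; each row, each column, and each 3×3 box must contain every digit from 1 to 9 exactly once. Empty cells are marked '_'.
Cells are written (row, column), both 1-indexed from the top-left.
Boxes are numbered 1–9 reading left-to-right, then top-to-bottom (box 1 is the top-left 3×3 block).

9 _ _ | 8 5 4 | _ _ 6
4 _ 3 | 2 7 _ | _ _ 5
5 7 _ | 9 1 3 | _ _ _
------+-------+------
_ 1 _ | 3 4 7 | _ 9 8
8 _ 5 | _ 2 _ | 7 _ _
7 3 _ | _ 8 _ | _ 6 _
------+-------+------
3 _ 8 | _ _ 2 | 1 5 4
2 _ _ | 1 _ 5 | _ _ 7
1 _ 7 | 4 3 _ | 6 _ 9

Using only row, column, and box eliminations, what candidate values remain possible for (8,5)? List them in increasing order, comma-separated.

6,9

Row 8 already contains {1, 2, 5, 7}.
Column 5 already contains {1, 2, 3, 4, 5, 7, 8}.
Its 3×3 block (box 8) already contains {1, 2, 3, 4, 5}.
Removing those from 1–9 leaves {6, 9} as the candidates for (8,5).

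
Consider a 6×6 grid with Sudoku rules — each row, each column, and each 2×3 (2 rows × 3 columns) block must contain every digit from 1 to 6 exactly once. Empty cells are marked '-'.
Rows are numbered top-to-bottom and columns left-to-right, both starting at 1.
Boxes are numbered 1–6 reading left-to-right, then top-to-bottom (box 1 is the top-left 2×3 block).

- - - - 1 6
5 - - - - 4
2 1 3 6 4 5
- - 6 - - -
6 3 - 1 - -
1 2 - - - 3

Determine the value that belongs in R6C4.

Cell R6C4 itself could take any of {4, 5} by direct elimination.
Consider where 4 can go in column 4.
R1C4 is out (box 2 already has a 4).
R2C4 is out (row 2 already has a 4).
R4C4 is out (box 4 already has a 4).
So the only cell in column 4 that can hold 4 is R6C4.
Therefore R6C4 = 4.

4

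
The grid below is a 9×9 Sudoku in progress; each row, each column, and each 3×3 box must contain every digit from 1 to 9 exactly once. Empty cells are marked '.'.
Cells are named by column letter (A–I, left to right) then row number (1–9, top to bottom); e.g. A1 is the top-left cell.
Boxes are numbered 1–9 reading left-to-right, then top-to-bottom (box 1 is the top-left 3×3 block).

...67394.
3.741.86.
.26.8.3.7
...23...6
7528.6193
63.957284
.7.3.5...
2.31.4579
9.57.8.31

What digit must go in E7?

9

Cell E7 itself could take any of {2, 6, 9} by direct elimination.
Consider where 9 can go in column E.
E5 is out (row 5 already has a 9).
E8 is out (row 8 already has a 9).
E9 is out (row 9 already has a 9).
So the only cell in column E that can hold 9 is E7.
Therefore E7 = 9.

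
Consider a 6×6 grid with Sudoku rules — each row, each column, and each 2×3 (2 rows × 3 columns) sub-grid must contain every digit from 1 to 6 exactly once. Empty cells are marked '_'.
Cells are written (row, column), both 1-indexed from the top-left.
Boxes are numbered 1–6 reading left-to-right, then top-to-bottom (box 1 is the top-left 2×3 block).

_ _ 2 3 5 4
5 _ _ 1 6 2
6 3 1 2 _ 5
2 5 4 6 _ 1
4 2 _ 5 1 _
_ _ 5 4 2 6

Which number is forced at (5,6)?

Row 5 already contains {1, 2, 4, 5}.
Column 6 already contains {1, 2, 4, 5, 6}.
Its 2×3 block (box 6) already contains {1, 2, 4, 5, 6}.
The only value from 1–6 not eliminated is 3, so (5,6) = 3.

3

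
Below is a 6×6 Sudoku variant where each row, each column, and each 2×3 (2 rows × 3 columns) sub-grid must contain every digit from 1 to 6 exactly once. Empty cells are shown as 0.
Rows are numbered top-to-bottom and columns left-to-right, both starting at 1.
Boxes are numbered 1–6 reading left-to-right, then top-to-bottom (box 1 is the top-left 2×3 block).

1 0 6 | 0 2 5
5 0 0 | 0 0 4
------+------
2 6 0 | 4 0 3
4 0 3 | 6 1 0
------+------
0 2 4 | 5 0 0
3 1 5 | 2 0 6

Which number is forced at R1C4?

Row 1 already contains {1, 2, 5, 6}.
Column 4 already contains {2, 4, 5, 6}.
Its 2×3 block (box 2) already contains {2, 4, 5}.
The only value from 1–6 not eliminated is 3, so R1C4 = 3.

3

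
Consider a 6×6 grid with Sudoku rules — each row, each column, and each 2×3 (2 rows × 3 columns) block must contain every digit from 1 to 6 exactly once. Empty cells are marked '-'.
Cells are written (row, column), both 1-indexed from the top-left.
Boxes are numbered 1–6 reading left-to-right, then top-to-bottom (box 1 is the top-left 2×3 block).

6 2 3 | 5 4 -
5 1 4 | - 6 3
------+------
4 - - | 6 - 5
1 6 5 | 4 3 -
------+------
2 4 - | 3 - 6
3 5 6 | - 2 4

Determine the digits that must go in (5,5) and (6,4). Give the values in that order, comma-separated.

For (5,5):
  Consider where 5 can go in box 6.
  (6,4) is out (row 6 already has a 5).
  So the only cell in box 6 that can hold 5 is (5,5).
  So (5,5) = 5.
For (6,4):
  Row 6 already contains {2, 3, 4, 5, 6}.
  Column 4 already contains {3, 4, 5, 6}.
  Its 2×3 block (box 6) already contains {2, 3, 4, 6}.
  The only value from 1–6 not eliminated is 1, so (6,4) = 1.

5,1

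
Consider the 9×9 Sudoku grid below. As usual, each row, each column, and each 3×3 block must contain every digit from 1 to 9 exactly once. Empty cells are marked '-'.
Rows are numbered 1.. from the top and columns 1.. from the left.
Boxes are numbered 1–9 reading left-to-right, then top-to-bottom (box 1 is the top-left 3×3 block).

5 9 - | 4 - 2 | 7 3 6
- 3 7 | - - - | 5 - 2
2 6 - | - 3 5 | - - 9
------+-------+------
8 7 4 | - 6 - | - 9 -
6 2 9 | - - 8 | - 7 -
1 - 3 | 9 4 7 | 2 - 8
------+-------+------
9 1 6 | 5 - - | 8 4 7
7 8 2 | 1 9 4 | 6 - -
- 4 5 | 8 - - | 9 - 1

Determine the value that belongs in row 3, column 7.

Cell row 3, column 7 itself could take any of {1, 4} by direct elimination.
Consider where 4 can go in row 3.
row 3, column 3 is out (column 3 already has a 4).
row 3, column 4 is out (column 4 already has a 4).
row 3, column 8 is out (column 8 already has a 4).
So the only cell in row 3 that can hold 4 is row 3, column 7.
Therefore row 3, column 7 = 4.

4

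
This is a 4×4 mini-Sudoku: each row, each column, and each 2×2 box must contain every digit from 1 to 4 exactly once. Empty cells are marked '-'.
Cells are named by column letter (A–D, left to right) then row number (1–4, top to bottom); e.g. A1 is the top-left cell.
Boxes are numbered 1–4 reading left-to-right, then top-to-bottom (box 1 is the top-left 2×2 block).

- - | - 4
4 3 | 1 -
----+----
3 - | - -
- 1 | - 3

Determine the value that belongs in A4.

2

Row 4 already contains {1, 3}.
Column A already contains {3, 4}.
Its 2×2 block (box 3) already contains {1, 3}.
The only value from 1–4 not eliminated is 2, so A4 = 2.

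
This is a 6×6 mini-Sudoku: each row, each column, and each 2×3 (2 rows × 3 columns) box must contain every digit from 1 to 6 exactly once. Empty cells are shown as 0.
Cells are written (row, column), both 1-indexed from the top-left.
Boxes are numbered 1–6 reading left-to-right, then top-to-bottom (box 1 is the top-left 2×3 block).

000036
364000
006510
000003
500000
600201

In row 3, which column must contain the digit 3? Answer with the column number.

2

Consider where 3 can go in row 3.
(3,1) is out (column 1 already has a 3).
(3,6) is out (column 6 already has a 3).
So the only cell in row 3 that can hold 3 is (3,2).
That is column 2.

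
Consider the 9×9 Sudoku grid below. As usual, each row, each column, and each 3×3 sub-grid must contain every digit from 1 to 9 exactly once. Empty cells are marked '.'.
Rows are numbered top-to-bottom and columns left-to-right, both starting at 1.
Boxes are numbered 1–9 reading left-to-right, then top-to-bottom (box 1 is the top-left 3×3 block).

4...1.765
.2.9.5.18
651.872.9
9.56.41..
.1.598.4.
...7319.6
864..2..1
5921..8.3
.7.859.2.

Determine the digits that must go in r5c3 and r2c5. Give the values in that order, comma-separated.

For r5c3:
  Consider where 6 can go in row 5.
  r5c1 is out (column 1 already has a 6).
  r5c7 is out (box 6 already has a 6).
  r5c9 is out (column 9 already has a 6).
  So the only cell in row 5 that can hold 6 is r5c3.
  So r5c3 = 6.
For r2c5:
  Consider where 6 can go in box 2.
  r1c4 is out (row 1 already has a 6).
  r1c6 is out (row 1 already has a 6).
  r3c4 is out (row 3 already has a 6).
  So the only cell in box 2 that can hold 6 is r2c5.
  So r2c5 = 6.

6,6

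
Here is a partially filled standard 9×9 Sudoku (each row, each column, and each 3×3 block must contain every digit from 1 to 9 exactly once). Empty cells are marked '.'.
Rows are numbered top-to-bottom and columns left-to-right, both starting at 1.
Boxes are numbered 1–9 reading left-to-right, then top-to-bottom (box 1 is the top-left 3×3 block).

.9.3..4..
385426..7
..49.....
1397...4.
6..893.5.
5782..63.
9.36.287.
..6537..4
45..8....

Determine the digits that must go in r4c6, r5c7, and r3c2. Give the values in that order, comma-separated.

For r4c6:
  Row 4 already contains {1, 3, 4, 7, 9}.
  Column 6 already contains {2, 3, 6, 7}.
  Its 3×3 block (box 5) already contains {2, 3, 7, 8, 9}.
  The only value from 1–9 not eliminated is 5, so r4c6 = 5.
For r5c7:
  Consider where 7 can go in box 6.
  r4c7 is out (row 4 already has a 7).
  r4c9 is out (row 4 already has a 7).
  r5c9 is out (column 9 already has a 7).
  r6c9 is out (row 6 already has a 7).
  So the only cell in box 6 that can hold 7 is r5c7.
  So r5c7 = 7.
For r3c2:
  Consider where 6 can go in box 1.
  r1c1 is out (column 1 already has a 6).
  r1c3 is out (column 3 already has a 6).
  r3c1 is out (column 1 already has a 6).
  So the only cell in box 1 that can hold 6 is r3c2.
  So r3c2 = 6.

5,7,6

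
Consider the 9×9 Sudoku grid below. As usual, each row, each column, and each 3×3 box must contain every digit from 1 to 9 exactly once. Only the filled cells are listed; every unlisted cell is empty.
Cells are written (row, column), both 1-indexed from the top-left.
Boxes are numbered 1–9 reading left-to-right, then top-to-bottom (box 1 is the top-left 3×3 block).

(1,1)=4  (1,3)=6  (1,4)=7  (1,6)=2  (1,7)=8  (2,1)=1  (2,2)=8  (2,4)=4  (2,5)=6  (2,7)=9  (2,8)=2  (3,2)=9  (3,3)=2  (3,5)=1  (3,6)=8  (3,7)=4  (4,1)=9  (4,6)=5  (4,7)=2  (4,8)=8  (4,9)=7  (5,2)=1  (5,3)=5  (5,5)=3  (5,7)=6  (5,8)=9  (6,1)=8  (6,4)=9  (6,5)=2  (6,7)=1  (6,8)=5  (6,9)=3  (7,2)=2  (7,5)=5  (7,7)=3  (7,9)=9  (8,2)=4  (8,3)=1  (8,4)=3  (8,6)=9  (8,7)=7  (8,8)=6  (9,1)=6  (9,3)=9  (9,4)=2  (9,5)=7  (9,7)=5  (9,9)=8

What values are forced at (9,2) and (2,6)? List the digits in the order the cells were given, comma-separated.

For (9,2):
  Row 9 already contains {2, 5, 6, 7, 8, 9}.
  Column 2 already contains {1, 2, 4, 8, 9}.
  Its 3×3 block (box 7) already contains {1, 2, 4, 6, 9}.
  The only value from 1–9 not eliminated is 3, so (9,2) = 3.
For (2,6):
  Row 2 already contains {1, 2, 4, 6, 8, 9}.
  Column 6 already contains {2, 5, 8, 9}.
  Its 3×3 block (box 2) already contains {1, 2, 4, 6, 7, 8}.
  The only value from 1–9 not eliminated is 3, so (2,6) = 3.

3,3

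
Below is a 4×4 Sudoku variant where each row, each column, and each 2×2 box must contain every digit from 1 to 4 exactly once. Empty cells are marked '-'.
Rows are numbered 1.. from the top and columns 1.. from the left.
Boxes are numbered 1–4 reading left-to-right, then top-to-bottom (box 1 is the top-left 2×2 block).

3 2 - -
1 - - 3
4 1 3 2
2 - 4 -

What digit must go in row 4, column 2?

3

Row 4 already contains {2, 4}.
Column 2 already contains {1, 2}.
Its 2×2 block (box 3) already contains {1, 2, 4}.
The only value from 1–4 not eliminated is 3, so row 4, column 2 = 3.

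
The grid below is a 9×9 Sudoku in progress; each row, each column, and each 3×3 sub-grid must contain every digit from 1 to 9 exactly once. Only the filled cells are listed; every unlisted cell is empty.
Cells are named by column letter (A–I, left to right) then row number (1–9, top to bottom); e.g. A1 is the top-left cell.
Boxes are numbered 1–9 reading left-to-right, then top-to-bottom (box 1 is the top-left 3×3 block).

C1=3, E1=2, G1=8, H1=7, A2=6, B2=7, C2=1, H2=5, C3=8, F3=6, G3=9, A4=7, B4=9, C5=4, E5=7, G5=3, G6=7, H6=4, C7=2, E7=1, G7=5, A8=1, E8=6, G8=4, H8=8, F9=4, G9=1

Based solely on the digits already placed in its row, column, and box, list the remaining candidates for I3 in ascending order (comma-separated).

Row 3 already contains {6, 8, 9}.
Column I already contains {}.
Its 3×3 block (box 3) already contains {5, 7, 8, 9}.
Removing those from 1–9 leaves {1, 2, 3, 4} as the candidates for I3.

1,2,3,4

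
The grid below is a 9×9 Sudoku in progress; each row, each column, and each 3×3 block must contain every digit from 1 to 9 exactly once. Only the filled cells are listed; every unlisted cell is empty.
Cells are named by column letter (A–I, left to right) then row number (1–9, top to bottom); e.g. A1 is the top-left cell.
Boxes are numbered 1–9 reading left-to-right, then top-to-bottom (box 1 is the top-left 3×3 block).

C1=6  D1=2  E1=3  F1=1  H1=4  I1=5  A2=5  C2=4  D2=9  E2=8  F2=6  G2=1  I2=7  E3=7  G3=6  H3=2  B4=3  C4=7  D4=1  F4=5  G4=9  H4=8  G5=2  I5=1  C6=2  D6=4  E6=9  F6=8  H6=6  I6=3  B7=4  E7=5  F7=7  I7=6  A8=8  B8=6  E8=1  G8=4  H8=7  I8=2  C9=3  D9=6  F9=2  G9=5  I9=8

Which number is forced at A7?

2

Cell A7 itself could take any of {1, 2, 9} by direct elimination.
Consider where 2 can go in box 7.
C7 is out (column C already has a 2).
C8 is out (row 8 already has a 2).
A9 is out (row 9 already has a 2).
B9 is out (row 9 already has a 2).
So the only cell in box 7 that can hold 2 is A7.
Therefore A7 = 2.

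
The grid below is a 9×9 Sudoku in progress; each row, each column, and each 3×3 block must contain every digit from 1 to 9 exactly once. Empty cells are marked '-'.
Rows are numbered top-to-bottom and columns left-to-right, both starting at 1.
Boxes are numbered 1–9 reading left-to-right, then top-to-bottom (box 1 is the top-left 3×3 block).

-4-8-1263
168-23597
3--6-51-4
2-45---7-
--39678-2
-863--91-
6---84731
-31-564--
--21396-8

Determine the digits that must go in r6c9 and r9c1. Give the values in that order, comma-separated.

For r6c9:
  Row 6 already contains {1, 3, 6, 8, 9}.
  Column 9 already contains {1, 2, 3, 4, 7, 8}.
  Its 3×3 block (box 6) already contains {1, 2, 7, 8, 9}.
  The only value from 1–9 not eliminated is 5, so r6c9 = 5.
For r9c1:
  Consider where 4 can go in column 1.
  r1c1 is out (row 1 already has a 4).
  r5c1 is out (box 4 already has a 4).
  r6c1 is out (box 4 already has a 4).
  r8c1 is out (row 8 already has a 4).
  So the only cell in column 1 that can hold 4 is r9c1.
  So r9c1 = 4.

5,4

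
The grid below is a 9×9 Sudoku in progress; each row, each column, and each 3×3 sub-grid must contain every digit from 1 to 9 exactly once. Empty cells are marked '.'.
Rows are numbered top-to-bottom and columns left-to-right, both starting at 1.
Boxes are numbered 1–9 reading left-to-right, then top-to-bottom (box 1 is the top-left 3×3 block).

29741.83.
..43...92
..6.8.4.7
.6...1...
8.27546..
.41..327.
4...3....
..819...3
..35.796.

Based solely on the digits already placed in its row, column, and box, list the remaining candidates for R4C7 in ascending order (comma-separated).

Row 4 already contains {1, 6}.
Column 7 already contains {2, 4, 6, 8, 9}.
Its 3×3 block (box 6) already contains {2, 6, 7}.
Removing those from 1–9 leaves {3, 5} as the candidates for R4C7.

3,5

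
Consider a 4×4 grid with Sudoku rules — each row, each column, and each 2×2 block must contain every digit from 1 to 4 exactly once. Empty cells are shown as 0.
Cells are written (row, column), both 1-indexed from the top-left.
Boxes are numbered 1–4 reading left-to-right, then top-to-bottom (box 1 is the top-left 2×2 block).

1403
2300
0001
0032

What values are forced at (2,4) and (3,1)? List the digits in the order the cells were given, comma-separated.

For (2,4):
  Row 2 already contains {2, 3}.
  Column 4 already contains {1, 2, 3}.
  Its 2×2 block (box 2) already contains {3}.
  The only value from 1–4 not eliminated is 4, so (2,4) = 4.
For (3,1):
  Consider where 3 can go in box 3.
  (3,2) is out (column 2 already has a 3).
  (4,1) is out (row 4 already has a 3).
  (4,2) is out (row 4 already has a 3).
  So the only cell in box 3 that can hold 3 is (3,1).
  So (3,1) = 3.

4,3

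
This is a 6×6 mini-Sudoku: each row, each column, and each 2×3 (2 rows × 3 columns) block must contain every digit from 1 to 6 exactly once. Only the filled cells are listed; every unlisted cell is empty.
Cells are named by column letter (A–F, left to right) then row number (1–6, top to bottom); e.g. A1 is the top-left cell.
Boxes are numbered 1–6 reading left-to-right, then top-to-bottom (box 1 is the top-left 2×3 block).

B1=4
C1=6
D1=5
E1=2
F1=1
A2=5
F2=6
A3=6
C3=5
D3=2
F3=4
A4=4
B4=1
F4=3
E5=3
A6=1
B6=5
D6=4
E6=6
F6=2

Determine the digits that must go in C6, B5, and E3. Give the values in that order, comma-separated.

For C6:
  Row 6 already contains {1, 2, 4, 5, 6}.
  Column C already contains {5, 6}.
  Its 2×3 block (box 5) already contains {1, 5}.
  The only value from 1–6 not eliminated is 3, so C6 = 3.
For B5:
  Consider where 6 can go in box 5.
  A5 is out (column A already has a 6).
  C5 is out (column C already has a 6).
  C6 is out (row 6 already has a 6).
  So the only cell in box 5 that can hold 6 is B5.
  So B5 = 6.
For E3:
  Row 3 already contains {2, 4, 5, 6}.
  Column E already contains {2, 3, 6}.
  Its 2×3 block (box 4) already contains {2, 3, 4}.
  The only value from 1–6 not eliminated is 1, so E3 = 1.

3,6,1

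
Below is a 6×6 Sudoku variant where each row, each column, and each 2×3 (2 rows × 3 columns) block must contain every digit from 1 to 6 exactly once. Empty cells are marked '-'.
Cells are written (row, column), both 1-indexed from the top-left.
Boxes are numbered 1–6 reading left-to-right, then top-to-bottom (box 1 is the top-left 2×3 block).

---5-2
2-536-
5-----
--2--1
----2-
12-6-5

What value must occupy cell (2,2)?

Cell (2,2) itself could take any of {1, 4} by direct elimination.
Consider where 1 can go in row 2.
(2,6) is out (column 6 already has a 1).
So the only cell in row 2 that can hold 1 is (2,2).
Therefore (2,2) = 1.

1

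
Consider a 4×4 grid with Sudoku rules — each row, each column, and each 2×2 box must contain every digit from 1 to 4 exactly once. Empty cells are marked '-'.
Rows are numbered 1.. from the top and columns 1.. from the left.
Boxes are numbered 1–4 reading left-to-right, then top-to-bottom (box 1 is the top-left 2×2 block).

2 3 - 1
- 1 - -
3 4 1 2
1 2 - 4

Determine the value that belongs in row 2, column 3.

Cell row 2, column 3 itself could take any of {2, 3, 4} by direct elimination.
Consider where 2 can go in row 2.
row 2, column 1 is out (column 1 already has a 2).
row 2, column 4 is out (column 4 already has a 2).
So the only cell in row 2 that can hold 2 is row 2, column 3.
Therefore row 2, column 3 = 2.

2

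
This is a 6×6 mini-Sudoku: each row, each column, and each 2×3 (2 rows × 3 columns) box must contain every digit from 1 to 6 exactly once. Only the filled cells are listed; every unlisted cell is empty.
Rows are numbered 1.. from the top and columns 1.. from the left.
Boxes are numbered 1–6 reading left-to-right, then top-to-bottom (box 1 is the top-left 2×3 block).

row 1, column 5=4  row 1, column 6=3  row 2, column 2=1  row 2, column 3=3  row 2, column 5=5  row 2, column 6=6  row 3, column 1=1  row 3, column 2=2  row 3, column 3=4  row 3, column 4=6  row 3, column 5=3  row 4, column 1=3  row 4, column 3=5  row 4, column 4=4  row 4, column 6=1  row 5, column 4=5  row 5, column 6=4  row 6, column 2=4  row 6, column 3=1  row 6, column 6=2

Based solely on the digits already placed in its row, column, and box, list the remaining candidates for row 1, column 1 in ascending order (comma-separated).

2,5,6

Row 1 already contains {3, 4}.
Column 1 already contains {1, 3}.
Its 2×3 block (box 1) already contains {1, 3}.
Removing those from 1–6 leaves {2, 5, 6} as the candidates for row 1, column 1.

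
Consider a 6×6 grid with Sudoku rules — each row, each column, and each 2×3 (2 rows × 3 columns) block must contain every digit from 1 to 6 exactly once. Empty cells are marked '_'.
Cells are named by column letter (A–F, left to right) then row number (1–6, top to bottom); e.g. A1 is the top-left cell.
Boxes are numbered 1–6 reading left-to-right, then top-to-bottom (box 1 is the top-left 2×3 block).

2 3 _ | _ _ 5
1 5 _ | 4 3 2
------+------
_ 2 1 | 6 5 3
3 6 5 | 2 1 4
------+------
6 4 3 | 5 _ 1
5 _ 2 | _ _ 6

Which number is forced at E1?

6

Row 1 already contains {2, 3, 5}.
Column E already contains {1, 3, 5}.
Its 2×3 block (box 2) already contains {2, 3, 4, 5}.
The only value from 1–6 not eliminated is 6, so E1 = 6.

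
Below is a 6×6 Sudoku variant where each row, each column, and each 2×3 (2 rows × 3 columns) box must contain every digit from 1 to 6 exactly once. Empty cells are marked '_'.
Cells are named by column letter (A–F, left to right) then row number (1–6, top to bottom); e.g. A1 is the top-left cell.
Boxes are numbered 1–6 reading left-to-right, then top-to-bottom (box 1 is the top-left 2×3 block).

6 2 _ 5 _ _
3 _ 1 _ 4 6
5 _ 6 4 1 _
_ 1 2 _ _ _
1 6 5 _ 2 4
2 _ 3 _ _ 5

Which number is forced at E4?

5

Cell E4 itself could take any of {3, 5, 6} by direct elimination.
Consider where 5 can go in box 4.
F3 is out (row 3 already has a 5).
D4 is out (column D already has a 5).
F4 is out (column F already has a 5).
So the only cell in box 4 that can hold 5 is E4.
Therefore E4 = 5.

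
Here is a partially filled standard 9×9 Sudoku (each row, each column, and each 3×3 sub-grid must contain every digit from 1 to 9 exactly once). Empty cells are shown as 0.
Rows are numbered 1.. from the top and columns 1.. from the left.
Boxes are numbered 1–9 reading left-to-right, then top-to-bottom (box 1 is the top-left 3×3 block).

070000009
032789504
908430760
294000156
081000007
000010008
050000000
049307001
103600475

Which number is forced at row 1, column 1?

Cell row 1, column 1 itself could take any of {4, 5, 6} by direct elimination.
Consider where 4 can go in row 1.
row 1, column 3 is out (column 3 already has a 4). row 1, column 4 is out (column 4 already has a 4). row 1, column 5 is out (box 2 already has a 4). row 1, column 6 is out (box 2 already has a 4). The remaining empty cells in row 1 are similarly blocked.
So the only cell in row 1 that can hold 4 is row 1, column 1.
Therefore row 1, column 1 = 4.

4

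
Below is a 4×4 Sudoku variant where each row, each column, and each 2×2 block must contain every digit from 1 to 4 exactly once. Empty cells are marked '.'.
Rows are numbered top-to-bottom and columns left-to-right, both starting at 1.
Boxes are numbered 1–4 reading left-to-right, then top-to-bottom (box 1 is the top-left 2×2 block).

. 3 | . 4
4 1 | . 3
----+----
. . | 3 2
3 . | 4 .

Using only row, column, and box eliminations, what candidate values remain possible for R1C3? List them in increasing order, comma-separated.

1,2

Row 1 already contains {3, 4}.
Column 3 already contains {3, 4}.
Its 2×2 block (box 2) already contains {3, 4}.
Removing those from 1–4 leaves {1, 2} as the candidates for R1C3.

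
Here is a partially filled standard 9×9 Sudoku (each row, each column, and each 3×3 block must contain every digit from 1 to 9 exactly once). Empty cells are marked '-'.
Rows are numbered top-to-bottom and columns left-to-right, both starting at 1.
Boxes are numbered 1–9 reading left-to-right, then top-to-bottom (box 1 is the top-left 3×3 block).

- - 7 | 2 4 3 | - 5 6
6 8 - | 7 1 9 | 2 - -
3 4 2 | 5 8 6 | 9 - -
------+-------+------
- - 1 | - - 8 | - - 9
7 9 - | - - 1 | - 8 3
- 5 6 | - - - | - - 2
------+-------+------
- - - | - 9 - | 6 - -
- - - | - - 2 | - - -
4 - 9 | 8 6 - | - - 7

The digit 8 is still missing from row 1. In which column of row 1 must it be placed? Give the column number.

Consider where 8 can go in row 1.
r1c1 is out (box 1 already has a 8).
r1c2 is out (column 2 already has a 8).
So the only cell in row 1 that can hold 8 is r1c7.
That is column 7.

7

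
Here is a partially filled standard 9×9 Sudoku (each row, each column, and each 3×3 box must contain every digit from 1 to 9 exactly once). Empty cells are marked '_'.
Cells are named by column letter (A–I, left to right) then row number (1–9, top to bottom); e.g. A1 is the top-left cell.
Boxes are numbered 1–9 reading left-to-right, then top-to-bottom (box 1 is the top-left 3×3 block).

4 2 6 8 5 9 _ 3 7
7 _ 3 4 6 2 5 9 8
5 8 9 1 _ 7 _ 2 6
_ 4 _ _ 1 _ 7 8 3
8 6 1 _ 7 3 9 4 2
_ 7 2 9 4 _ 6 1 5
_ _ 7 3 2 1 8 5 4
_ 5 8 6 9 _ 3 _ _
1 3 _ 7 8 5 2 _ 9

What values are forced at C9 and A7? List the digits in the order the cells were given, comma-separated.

4,6

For C9:
  Row 9 already contains {1, 2, 3, 5, 7, 8, 9}.
  Column C already contains {1, 2, 3, 6, 7, 8, 9}.
  Its 3×3 block (box 7) already contains {1, 3, 5, 7, 8}.
  The only value from 1–9 not eliminated is 4, so C9 = 4.
For A7:
  Consider where 6 can go in box 7.
  B7 is out (column B already has a 6).
  A8 is out (row 8 already has a 6).
  C9 is out (column C already has a 6).
  So the only cell in box 7 that can hold 6 is A7.
  So A7 = 6.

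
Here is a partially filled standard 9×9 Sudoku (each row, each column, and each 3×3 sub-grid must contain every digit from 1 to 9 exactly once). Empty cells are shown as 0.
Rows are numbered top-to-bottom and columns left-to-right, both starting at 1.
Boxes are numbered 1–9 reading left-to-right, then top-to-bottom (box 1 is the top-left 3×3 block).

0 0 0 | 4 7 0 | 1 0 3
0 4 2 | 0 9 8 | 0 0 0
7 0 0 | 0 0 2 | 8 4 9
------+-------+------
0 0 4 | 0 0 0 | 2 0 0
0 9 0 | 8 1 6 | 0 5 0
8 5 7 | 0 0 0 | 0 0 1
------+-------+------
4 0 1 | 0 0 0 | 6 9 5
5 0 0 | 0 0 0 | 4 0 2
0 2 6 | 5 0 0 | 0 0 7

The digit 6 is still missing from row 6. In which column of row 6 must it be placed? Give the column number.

Consider where 6 can go in row 6.
R6C4 is out (box 5 already has a 6).
R6C5 is out (box 5 already has a 6).
R6C6 is out (column 6 already has a 6).
R6C7 is out (column 7 already has a 6).
So the only cell in row 6 that can hold 6 is R6C8.
That is column 8.

8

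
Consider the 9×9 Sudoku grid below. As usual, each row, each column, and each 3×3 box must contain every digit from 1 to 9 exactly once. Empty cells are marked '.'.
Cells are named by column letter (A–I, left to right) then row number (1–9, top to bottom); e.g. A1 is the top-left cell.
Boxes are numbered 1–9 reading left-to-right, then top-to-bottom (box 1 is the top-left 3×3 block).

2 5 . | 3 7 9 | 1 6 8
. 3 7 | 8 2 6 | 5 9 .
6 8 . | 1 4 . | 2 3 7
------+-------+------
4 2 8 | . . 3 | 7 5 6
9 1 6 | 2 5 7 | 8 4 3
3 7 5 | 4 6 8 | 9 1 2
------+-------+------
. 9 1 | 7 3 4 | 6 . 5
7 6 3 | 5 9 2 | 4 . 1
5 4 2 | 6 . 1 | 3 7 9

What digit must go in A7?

8

Row 7 already contains {1, 3, 4, 5, 6, 7, 9}.
Column A already contains {2, 3, 4, 5, 6, 7, 9}.
Its 3×3 block (box 7) already contains {1, 2, 3, 4, 5, 6, 7, 9}.
The only value from 1–9 not eliminated is 8, so A7 = 8.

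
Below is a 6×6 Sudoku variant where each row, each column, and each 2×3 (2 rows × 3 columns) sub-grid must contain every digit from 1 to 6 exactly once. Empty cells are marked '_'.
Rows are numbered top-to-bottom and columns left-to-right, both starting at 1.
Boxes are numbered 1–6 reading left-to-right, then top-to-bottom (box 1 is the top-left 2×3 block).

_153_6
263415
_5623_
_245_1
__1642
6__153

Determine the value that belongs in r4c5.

Row 4 already contains {1, 2, 4, 5}.
Column 5 already contains {1, 3, 4, 5}.
Its 2×3 block (box 4) already contains {1, 2, 3, 5}.
The only value from 1–6 not eliminated is 6, so r4c5 = 6.

6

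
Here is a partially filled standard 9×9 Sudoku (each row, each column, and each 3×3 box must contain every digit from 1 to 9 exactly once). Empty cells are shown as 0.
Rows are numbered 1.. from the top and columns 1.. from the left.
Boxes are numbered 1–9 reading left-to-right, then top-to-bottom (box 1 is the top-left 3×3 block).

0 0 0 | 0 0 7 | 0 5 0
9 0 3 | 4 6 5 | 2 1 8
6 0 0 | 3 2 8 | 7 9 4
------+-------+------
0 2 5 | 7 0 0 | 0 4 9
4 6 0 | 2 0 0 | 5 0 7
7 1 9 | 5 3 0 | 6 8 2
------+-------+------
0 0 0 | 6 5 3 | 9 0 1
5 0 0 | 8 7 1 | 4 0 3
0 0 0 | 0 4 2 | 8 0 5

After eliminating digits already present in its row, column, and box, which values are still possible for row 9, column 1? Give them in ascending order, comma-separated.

1,3

Row 9 already contains {2, 4, 5, 8}.
Column 1 already contains {4, 5, 6, 7, 9}.
Its 3×3 block (box 7) already contains {5}.
Removing those from 1–9 leaves {1, 3} as the candidates for row 9, column 1.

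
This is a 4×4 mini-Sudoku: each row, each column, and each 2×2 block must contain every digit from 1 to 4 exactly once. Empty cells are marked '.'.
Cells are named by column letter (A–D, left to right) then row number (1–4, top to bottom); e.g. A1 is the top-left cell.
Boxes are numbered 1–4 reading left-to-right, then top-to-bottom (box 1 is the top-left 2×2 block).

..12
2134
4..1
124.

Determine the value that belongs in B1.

4

Cell B1 itself could take any of {3, 4} by direct elimination.
Consider where 4 can go in row 1.
A1 is out (column A already has a 4).
So the only cell in row 1 that can hold 4 is B1.
Therefore B1 = 4.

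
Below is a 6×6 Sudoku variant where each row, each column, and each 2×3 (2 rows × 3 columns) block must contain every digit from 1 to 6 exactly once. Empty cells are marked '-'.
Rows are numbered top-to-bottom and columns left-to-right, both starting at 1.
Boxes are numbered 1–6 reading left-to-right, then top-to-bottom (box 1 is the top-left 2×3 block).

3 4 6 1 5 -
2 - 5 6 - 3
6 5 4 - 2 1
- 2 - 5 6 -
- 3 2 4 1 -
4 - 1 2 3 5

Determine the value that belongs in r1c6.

Row 1 already contains {1, 3, 4, 5, 6}.
Column 6 already contains {1, 3, 5}.
Its 2×3 block (box 2) already contains {1, 3, 5, 6}.
The only value from 1–6 not eliminated is 2, so r1c6 = 2.

2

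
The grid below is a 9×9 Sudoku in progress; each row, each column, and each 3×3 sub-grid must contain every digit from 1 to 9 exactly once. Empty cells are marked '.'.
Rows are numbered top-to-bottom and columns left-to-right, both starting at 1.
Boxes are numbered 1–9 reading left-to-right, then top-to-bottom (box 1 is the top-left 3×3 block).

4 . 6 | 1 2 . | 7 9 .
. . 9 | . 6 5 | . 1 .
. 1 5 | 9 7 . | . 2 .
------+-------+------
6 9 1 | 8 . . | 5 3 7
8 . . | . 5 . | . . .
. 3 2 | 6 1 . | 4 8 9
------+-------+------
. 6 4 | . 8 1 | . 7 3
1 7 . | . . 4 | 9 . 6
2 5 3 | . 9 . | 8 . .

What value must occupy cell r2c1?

7

Cell r2c1 itself could take any of {3, 7} by direct elimination.
Consider where 7 can go in row 2.
r2c2 is out (column 2 already has a 7).
r2c4 is out (box 2 already has a 7).
r2c7 is out (column 7 already has a 7).
r2c9 is out (column 9 already has a 7).
So the only cell in row 2 that can hold 7 is r2c1.
Therefore r2c1 = 7.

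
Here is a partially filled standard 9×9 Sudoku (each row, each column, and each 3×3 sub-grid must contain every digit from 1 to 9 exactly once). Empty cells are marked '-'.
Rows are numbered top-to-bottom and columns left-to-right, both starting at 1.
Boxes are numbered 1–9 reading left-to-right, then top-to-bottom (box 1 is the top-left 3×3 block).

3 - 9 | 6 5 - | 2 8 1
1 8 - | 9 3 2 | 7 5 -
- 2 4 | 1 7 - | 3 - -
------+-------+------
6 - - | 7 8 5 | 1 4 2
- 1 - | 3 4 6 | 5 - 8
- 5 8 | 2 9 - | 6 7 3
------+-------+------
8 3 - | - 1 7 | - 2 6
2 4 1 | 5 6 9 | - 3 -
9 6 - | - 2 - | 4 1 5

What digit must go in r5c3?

Cell r5c3 itself could take any of {2, 7} by direct elimination.
Consider where 2 can go in box 4.
r4c2 is out (row 4 already has a 2).
r4c3 is out (row 4 already has a 2).
r5c1 is out (column 1 already has a 2).
r6c1 is out (row 6 already has a 2).
So the only cell in box 4 that can hold 2 is r5c3.
Therefore r5c3 = 2.

2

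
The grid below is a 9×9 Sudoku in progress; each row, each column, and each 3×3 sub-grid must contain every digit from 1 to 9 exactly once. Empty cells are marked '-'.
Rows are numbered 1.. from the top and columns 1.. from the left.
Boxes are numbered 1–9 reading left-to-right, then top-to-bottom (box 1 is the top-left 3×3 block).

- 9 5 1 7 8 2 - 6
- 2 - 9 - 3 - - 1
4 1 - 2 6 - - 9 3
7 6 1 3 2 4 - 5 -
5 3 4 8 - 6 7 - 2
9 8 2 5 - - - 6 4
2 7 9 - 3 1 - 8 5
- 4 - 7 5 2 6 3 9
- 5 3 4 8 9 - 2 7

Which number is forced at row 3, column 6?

Row 3 already contains {1, 2, 3, 4, 6, 9}.
Column 6 already contains {1, 2, 3, 4, 6, 8, 9}.
Its 3×3 block (box 2) already contains {1, 2, 3, 6, 7, 8, 9}.
The only value from 1–9 not eliminated is 5, so row 3, column 6 = 5.

5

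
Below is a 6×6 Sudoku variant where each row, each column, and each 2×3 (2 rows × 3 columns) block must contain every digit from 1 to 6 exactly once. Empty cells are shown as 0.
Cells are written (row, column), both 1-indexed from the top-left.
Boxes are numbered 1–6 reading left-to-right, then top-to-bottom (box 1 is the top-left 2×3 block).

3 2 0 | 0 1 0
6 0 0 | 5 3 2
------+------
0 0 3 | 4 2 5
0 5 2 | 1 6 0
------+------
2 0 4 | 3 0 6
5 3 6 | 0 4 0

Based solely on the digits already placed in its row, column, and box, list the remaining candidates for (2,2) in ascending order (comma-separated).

1,4

Row 2 already contains {2, 3, 5, 6}.
Column 2 already contains {2, 3, 5}.
Its 2×3 block (box 1) already contains {2, 3, 6}.
Removing those from 1–6 leaves {1, 4} as the candidates for (2,2).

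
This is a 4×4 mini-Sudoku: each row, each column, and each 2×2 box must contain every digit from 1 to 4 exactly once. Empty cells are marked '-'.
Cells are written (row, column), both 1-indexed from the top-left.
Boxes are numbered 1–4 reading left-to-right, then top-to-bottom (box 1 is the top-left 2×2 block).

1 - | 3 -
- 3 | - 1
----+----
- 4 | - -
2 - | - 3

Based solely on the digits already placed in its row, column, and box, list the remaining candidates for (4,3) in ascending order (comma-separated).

1,4

Row 4 already contains {2, 3}.
Column 3 already contains {3}.
Its 2×2 block (box 4) already contains {3}.
Removing those from 1–4 leaves {1, 4} as the candidates for (4,3).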